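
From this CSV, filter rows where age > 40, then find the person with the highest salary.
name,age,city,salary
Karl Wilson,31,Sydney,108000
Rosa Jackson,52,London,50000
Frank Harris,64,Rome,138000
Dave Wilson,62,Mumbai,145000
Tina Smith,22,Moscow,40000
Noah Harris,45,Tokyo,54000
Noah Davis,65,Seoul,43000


Filter: age > 40
Sort by: salary (descending)

Filtered records (5):
  Dave Wilson, age 62, salary $145000
  Frank Harris, age 64, salary $138000
  Noah Harris, age 45, salary $54000
  Rosa Jackson, age 52, salary $50000
  Noah Davis, age 65, salary $43000

Highest salary: Dave Wilson ($145000)

Dave Wilson


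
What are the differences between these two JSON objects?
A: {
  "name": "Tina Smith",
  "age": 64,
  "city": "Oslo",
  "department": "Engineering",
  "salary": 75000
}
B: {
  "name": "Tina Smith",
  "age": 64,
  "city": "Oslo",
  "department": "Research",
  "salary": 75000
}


Comparing each field (in key order):
  name: same
  age: same
  city: same
  department: DIFFERENT
  salary: same
Differences:
  department: Engineering -> Research

1 field(s) changed

1 change: department


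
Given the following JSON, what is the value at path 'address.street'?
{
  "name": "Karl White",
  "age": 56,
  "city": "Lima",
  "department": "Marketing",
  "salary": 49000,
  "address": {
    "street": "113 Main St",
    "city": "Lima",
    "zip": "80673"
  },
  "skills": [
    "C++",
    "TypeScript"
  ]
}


Query: address.street
Path: address -> street
Value: 113 Main St

113 Main St


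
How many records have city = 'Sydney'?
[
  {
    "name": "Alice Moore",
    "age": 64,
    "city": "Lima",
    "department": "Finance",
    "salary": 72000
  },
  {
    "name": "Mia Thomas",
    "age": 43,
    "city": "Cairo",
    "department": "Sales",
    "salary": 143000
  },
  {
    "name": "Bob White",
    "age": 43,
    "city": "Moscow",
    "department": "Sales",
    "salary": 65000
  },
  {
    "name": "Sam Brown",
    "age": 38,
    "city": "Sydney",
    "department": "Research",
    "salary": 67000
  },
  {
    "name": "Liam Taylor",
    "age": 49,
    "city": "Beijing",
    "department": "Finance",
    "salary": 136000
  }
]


Data: 5 records
Condition: city = 'Sydney'

Checking each record:
  Alice Moore: Lima
  Mia Thomas: Cairo
  Bob White: Moscow
  Sam Brown: Sydney MATCH
  Liam Taylor: Beijing

Count: 1

1


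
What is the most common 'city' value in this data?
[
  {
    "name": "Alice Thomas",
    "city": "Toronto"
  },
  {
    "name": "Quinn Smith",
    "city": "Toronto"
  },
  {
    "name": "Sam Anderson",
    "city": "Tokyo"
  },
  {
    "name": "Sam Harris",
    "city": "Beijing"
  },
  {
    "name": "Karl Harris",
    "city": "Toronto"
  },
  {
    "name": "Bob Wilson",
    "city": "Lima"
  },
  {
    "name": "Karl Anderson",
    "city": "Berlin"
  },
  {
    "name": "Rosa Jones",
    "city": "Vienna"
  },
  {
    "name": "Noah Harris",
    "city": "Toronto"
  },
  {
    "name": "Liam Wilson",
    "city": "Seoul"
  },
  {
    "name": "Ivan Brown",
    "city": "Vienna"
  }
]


Counting 'city' values across 11 records:

  Toronto: 4 ####
  Vienna: 2 ##
  Tokyo: 1 #
  Beijing: 1 #
  Lima: 1 #
  Berlin: 1 #
  Seoul: 1 #

Most common: Toronto (4 times)

Toronto (4 times)


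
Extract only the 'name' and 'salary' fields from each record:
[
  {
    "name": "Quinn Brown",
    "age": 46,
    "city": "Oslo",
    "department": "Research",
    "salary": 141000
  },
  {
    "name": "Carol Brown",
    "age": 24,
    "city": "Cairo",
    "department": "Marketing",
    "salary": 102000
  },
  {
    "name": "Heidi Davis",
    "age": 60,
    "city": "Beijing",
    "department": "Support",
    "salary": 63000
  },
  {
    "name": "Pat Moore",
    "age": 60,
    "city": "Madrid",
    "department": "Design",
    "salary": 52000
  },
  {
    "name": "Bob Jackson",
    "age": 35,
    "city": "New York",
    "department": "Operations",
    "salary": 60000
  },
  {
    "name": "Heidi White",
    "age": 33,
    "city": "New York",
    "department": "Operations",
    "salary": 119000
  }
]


Original: 6 records with fields: name, age, city, department, salary
Keep: ['name', 'salary']
Drop: ['age', 'city', 'department']
Result: 6 records, 2 fields each

[
  {
    "name": "Quinn Brown",
    "salary": 141000
  },
  {
    "name": "Carol Brown",
    "salary": 102000
  },
  {
    "name": "Heidi Davis",
    "salary": 63000
  },
  {
    "name": "Pat Moore",
    "salary": 52000
  },
  {
    "name": "Bob Jackson",
    "salary": 60000
  },
  {
    "name": "Heidi White",
    "salary": 119000
  }
]


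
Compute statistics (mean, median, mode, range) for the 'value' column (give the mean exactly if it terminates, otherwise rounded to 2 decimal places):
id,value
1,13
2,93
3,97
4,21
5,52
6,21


Data: [13, 93, 97, 21, 52, 21]
Count: 6
Sum: 297
Mean: 297/6 = 49.5
Sorted: [13, 21, 21, 52, 93, 97]
Median: 36.5
Mode: 21 (2 times)
Range: 97 - 13 = 84
Min: 13, Max: 97

mean=49.5, median=36.5, mode=21, range=84


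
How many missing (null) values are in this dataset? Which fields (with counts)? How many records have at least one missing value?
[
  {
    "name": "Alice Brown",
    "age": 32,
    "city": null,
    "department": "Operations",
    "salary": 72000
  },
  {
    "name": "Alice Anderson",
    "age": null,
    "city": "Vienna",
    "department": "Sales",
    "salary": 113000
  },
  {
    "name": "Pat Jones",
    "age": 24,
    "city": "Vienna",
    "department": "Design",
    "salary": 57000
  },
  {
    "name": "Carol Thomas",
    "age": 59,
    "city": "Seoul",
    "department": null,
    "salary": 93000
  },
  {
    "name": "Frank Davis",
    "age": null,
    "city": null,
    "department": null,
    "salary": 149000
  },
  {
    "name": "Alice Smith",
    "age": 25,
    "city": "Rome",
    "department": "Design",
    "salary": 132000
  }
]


Checking for missing (null) values in 6 records:

  Alice Brown: city
  Alice Anderson: age
  Pat Jones: complete
  Carol Thomas: department
  Frank Davis: age, city, department
  Alice Smith: complete

Per field:
  name: 0 missing
  age: 2 missing
  city: 2 missing
  department: 2 missing
  salary: 0 missing

Total missing values: 6
Records with any missing: 4

6 missing values (age: 2, city: 2, department: 2); 4 incomplete records


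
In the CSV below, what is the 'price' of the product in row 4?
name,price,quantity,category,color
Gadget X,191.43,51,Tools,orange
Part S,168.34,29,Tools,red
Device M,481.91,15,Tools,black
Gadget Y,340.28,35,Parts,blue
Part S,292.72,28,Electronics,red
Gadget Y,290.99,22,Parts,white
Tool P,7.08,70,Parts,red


Query: Row 4 ('Gadget Y'), column 'price'
Value: 340.28

340.28


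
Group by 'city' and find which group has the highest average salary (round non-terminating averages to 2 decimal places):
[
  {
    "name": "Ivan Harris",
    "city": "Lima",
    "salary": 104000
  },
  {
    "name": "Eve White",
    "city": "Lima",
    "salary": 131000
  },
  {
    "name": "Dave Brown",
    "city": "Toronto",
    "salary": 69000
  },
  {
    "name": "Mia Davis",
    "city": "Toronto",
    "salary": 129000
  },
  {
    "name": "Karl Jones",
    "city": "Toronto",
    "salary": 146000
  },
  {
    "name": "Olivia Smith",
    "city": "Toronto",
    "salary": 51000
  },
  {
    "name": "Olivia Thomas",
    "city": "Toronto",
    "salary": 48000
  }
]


Group by: city

Groups:
  Lima: 2 people, avg salary = 235000/2 = $117500
  Toronto: 5 people, avg salary = 443000/5 = $88600

Highest average salary: Lima ($117500)

Lima ($117500)


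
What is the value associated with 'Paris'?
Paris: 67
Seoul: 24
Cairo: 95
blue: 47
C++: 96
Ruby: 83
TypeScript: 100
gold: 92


Looking up key 'Paris'
Value: 67

67


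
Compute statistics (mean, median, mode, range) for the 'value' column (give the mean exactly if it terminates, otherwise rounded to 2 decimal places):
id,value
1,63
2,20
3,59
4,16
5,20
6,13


Data: [63, 20, 59, 16, 20, 13]
Count: 6
Sum: 191
Mean: 191/6 ≈ 31.83 (rounded to 2 decimal places)
Sorted: [13, 16, 20, 20, 59, 63]
Median: 20.0
Mode: 20 (2 times)
Range: 63 - 13 = 50
Min: 13, Max: 63

mean≈31.83, median=20.0, mode=20, range=50


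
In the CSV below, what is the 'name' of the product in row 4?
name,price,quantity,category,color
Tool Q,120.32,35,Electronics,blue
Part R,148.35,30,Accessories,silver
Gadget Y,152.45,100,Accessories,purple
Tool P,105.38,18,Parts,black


Query: Row 4 ('Tool P'), column 'name'
Value: Tool P

Tool P


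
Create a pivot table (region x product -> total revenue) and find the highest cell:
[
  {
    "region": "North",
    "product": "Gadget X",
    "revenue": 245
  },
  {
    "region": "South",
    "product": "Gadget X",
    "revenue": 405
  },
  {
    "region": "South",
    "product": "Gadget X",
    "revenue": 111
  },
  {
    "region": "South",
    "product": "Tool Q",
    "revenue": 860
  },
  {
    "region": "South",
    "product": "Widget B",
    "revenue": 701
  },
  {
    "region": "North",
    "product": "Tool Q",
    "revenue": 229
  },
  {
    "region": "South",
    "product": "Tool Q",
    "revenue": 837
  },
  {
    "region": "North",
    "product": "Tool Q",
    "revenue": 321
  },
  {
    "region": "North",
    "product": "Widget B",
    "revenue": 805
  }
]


Pivot: region (rows) x product (columns) -> total revenue

     Gadget X      Tool Q        Widget B    
North          245           550           805  
South          516          1697           701  

Highest: South / Tool Q = $1697

South / Tool Q = $1697


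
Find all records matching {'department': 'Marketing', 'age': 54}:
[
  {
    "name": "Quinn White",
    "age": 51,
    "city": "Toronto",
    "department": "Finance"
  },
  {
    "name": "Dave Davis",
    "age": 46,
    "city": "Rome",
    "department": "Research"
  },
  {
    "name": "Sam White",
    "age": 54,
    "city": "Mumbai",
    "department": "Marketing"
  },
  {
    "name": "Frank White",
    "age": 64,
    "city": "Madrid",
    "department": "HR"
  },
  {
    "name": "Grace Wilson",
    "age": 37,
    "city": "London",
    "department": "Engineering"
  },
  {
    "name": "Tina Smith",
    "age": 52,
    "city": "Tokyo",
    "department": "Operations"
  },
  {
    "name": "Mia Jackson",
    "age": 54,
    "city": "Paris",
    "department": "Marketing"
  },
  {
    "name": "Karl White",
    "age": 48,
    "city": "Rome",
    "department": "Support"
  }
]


Search criteria: {'department': 'Marketing', 'age': 54}

Checking 8 records:
  Quinn White: {department: Finance, age: 51}
  Dave Davis: {department: Research, age: 46}
  Sam White: {department: Marketing, age: 54} <-- MATCH
  Frank White: {department: HR, age: 64}
  Grace Wilson: {department: Engineering, age: 37}
  Tina Smith: {department: Operations, age: 52}
  Mia Jackson: {department: Marketing, age: 54} <-- MATCH
  Karl White: {department: Support, age: 48}

Matches: ["Sam White", "Mia Jackson"]

["Sam White", "Mia Jackson"]


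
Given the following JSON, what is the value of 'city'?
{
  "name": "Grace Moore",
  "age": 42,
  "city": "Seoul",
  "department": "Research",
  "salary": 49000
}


Looking up field 'city'
Value: Seoul

Seoul


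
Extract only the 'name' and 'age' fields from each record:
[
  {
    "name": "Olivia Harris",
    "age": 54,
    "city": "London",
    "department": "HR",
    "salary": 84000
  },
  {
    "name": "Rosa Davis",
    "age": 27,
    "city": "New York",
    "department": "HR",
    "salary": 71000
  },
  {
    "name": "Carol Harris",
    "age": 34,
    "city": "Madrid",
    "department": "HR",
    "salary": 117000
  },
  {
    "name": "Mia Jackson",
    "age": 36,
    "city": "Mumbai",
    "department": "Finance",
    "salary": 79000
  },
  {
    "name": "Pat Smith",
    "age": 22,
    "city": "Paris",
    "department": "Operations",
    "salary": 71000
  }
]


Original: 5 records with fields: name, age, city, department, salary
Keep: ['name', 'age']
Drop: ['city', 'department', 'salary']
Result: 5 records, 2 fields each

[
  {
    "name": "Olivia Harris",
    "age": 54
  },
  {
    "name": "Rosa Davis",
    "age": 27
  },
  {
    "name": "Carol Harris",
    "age": 34
  },
  {
    "name": "Mia Jackson",
    "age": 36
  },
  {
    "name": "Pat Smith",
    "age": 22
  }
]


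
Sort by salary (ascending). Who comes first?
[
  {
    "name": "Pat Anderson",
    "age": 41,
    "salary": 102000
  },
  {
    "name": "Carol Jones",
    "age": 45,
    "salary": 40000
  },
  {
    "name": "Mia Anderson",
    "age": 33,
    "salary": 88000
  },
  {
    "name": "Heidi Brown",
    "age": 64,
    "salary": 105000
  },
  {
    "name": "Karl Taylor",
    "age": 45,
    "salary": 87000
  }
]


Sort by: salary (ascending)

Sorted order:
  1. Carol Jones (salary = 40000)
  2. Karl Taylor (salary = 87000)
  3. Mia Anderson (salary = 88000)
  4. Pat Anderson (salary = 102000)
  5. Heidi Brown (salary = 105000)

First: Carol Jones

Carol Jones


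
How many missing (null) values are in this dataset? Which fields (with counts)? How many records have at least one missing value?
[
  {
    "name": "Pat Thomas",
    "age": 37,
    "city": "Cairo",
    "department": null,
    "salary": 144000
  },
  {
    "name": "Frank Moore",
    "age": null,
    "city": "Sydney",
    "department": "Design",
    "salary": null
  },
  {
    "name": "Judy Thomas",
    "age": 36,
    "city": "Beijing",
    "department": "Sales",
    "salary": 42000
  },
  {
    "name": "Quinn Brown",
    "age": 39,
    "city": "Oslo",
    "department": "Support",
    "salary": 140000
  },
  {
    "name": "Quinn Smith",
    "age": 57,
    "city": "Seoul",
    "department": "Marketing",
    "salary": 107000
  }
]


Checking for missing (null) values in 5 records:

  Pat Thomas: department
  Frank Moore: age, salary
  Judy Thomas: complete
  Quinn Brown: complete
  Quinn Smith: complete

Per field:
  name: 0 missing
  age: 1 missing
  city: 0 missing
  department: 1 missing
  salary: 1 missing

Total missing values: 3
Records with any missing: 2

3 missing values (age: 1, department: 1, salary: 1); 2 incomplete records


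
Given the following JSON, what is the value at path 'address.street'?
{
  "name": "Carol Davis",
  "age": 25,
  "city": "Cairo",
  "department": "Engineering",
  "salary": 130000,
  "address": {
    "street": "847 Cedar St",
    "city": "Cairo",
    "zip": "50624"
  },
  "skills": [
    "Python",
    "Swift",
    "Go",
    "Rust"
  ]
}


Query: address.street
Path: address -> street
Value: 847 Cedar St

847 Cedar St


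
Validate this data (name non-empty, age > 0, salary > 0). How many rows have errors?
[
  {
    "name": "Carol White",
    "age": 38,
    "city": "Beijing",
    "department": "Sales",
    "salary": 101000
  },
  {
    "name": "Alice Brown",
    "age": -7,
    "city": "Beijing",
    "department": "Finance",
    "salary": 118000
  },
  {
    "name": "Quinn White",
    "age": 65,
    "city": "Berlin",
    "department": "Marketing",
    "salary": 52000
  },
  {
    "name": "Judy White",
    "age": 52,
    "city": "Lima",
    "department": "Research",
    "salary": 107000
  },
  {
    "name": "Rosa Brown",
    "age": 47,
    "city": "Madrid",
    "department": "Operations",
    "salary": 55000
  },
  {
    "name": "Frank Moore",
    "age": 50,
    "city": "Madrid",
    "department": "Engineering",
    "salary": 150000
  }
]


Validating 6 records:
Rules: name non-empty, age > 0, salary > 0

  Row 1 (Carol White): OK
  Row 2 (Alice Brown): negative age: -7
  Row 3 (Quinn White): OK
  Row 4 (Judy White): OK
  Row 5 (Rosa Brown): OK
  Row 6 (Frank Moore): OK

Total errors: 1

1 errors


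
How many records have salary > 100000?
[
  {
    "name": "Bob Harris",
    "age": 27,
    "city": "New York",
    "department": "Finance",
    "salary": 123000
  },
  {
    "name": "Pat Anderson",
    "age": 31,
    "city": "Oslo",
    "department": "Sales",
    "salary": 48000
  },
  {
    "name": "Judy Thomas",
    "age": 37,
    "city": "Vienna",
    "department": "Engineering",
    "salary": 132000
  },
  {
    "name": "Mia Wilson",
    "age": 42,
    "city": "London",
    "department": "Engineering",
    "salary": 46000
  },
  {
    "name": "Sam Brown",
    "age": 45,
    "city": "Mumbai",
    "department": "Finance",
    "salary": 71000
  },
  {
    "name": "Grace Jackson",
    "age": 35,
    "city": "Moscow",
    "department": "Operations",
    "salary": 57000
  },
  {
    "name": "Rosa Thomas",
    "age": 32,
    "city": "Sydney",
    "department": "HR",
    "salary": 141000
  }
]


Data: 7 records
Condition: salary > 100000

Checking each record:
  Bob Harris: 123000 MATCH
  Pat Anderson: 48000
  Judy Thomas: 132000 MATCH
  Mia Wilson: 46000
  Sam Brown: 71000
  Grace Jackson: 57000
  Rosa Thomas: 141000 MATCH

Count: 3

3


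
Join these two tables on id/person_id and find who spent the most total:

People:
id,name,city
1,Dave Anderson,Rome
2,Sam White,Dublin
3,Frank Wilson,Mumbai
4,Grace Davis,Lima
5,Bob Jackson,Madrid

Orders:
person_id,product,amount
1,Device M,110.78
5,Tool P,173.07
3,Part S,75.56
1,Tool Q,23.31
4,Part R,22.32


Join on: people.id = orders.person_id

Joined rows:
  Dave Anderson (Rome) bought Device M for $110.78
  Bob Jackson (Madrid) bought Tool P for $173.07
  Frank Wilson (Mumbai) bought Part S for $75.56
  Dave Anderson (Rome) bought Tool Q for $23.31
  Grace Davis (Lima) bought Part R for $22.32

Total per person:
  Bob Jackson: $173.07
  Dave Anderson: $134.09
  Frank Wilson: $75.56
  Grace Davis: $22.32

Top spender: Bob Jackson ($173.07)

Bob Jackson ($173.07)


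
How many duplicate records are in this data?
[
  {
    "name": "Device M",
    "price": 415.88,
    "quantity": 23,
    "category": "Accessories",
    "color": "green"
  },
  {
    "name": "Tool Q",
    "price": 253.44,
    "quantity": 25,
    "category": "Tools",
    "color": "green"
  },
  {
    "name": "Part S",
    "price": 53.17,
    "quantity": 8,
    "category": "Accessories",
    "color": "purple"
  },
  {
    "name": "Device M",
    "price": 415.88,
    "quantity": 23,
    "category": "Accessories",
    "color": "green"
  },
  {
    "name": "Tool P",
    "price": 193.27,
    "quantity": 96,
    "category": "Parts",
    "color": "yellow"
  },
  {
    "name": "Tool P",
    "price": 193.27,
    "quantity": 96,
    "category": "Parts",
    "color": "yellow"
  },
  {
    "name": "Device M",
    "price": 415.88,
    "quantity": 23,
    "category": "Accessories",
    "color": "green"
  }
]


Checking 7 records for duplicates:

  Row 1: Device M ($415.88, qty 23)
  Row 2: Tool Q ($253.44, qty 25)
  Row 3: Part S ($53.17, qty 8)
  Row 4: Device M ($415.88, qty 23) <-- DUPLICATE
  Row 5: Tool P ($193.27, qty 96)
  Row 6: Tool P ($193.27, qty 96) <-- DUPLICATE
  Row 7: Device M ($415.88, qty 23) <-- DUPLICATE

Duplicates found: 3
Unique records: 4

3 duplicates, 4 unique


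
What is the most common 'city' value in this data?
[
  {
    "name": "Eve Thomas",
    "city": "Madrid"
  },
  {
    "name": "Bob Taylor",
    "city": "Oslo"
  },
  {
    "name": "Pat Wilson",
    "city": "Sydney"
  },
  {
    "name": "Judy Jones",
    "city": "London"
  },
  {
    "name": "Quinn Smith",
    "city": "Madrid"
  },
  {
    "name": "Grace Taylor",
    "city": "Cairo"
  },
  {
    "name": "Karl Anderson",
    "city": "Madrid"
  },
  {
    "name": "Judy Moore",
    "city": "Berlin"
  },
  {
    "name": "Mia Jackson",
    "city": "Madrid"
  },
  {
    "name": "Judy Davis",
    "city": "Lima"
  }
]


Counting 'city' values across 10 records:

  Madrid: 4 ####
  Oslo: 1 #
  Sydney: 1 #
  London: 1 #
  Cairo: 1 #
  Berlin: 1 #
  Lima: 1 #

Most common: Madrid (4 times)

Madrid (4 times)


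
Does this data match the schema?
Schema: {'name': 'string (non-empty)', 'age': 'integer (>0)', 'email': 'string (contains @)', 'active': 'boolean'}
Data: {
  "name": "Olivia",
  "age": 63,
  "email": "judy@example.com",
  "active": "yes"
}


Validating each field against schema:
  name: OK (non-empty string)
  age: OK (positive integer)
  email: OK (string with @)
  active: FAIL ("yes" is not a boolean)

Result: INVALID (1 error: active)

INVALID (1 error: active)


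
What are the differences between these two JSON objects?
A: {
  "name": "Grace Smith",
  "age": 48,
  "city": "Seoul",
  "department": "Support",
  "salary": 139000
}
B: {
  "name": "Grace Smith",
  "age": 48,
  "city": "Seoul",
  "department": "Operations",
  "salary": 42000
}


Comparing each field (in key order):
  name: same
  age: same
  city: same
  department: DIFFERENT
  salary: DIFFERENT
Differences:
  department: Support -> Operations
  salary: 139000 -> 42000

2 field(s) changed

2 changes: department, salary


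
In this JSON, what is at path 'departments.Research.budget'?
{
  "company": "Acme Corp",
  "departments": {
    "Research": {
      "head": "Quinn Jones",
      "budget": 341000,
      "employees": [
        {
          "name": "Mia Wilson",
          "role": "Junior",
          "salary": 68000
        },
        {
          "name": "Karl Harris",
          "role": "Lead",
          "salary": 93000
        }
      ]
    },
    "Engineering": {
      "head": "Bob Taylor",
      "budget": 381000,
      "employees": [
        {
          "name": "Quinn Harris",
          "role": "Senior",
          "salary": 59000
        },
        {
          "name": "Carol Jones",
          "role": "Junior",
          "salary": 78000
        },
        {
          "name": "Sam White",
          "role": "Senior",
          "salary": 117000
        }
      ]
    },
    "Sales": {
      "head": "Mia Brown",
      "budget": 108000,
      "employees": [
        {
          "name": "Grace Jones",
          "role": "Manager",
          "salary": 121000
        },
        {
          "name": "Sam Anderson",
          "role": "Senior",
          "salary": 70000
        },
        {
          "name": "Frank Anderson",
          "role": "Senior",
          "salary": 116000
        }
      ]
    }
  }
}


Path: departments.Research.budget

Navigate:
  -> departments
  -> Research
  -> budget = 341000

341000


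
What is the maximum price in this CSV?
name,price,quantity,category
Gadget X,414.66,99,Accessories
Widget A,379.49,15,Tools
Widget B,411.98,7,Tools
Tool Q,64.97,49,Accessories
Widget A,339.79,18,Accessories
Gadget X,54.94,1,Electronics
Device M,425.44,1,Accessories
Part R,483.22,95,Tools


Computing maximum price:
Values: [414.66, 379.49, 411.98, 64.97, 339.79, 54.94, 425.44, 483.22]
Max = 483.22

483.22


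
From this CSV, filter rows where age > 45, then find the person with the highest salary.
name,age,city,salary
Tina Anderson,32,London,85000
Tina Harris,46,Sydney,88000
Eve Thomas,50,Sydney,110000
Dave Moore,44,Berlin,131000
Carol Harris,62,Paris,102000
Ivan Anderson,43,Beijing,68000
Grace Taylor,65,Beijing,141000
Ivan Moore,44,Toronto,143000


Filter: age > 45
Sort by: salary (descending)

Filtered records (4):
  Grace Taylor, age 65, salary $141000
  Eve Thomas, age 50, salary $110000
  Carol Harris, age 62, salary $102000
  Tina Harris, age 46, salary $88000

Highest salary: Grace Taylor ($141000)

Grace Taylor


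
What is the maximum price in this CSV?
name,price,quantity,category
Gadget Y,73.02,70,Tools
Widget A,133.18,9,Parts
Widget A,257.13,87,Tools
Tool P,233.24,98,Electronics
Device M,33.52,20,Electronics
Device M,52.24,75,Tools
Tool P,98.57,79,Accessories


Computing maximum price:
Values: [73.02, 133.18, 257.13, 233.24, 33.52, 52.24, 98.57]
Max = 257.13

257.13


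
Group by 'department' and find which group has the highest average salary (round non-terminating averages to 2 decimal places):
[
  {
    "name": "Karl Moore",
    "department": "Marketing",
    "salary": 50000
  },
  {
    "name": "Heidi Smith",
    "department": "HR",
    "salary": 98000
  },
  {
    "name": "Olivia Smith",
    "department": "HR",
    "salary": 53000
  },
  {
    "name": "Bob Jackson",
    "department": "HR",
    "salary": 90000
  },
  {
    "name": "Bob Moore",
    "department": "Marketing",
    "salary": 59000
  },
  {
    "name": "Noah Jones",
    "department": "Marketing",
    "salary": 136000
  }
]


Group by: department

Groups:
  HR: 3 people, avg salary = 241000/3 ≈ $80333.33
  Marketing: 3 people, avg salary = 245000/3 ≈ $81666.67

Highest average salary: Marketing (≈$81666.67)

Marketing (≈$81666.67)


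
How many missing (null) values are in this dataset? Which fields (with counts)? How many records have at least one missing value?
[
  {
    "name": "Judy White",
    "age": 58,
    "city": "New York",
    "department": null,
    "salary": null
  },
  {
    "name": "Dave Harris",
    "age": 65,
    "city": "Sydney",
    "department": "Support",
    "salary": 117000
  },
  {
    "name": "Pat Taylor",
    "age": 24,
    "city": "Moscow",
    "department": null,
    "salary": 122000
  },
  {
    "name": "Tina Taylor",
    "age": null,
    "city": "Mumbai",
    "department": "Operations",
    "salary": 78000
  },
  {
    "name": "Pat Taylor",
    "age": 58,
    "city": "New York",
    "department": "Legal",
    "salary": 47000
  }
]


Checking for missing (null) values in 5 records:

  Judy White: department, salary
  Dave Harris: complete
  Pat Taylor: department
  Tina Taylor: age
  Pat Taylor: complete

Per field:
  name: 0 missing
  age: 1 missing
  city: 0 missing
  department: 2 missing
  salary: 1 missing

Total missing values: 4
Records with any missing: 3

4 missing values (age: 1, department: 2, salary: 1); 3 incomplete records


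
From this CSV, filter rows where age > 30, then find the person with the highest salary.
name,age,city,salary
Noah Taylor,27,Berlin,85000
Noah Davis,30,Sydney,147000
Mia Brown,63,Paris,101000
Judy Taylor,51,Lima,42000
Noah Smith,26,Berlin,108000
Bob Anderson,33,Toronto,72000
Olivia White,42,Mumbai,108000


Filter: age > 30
Sort by: salary (descending)

Filtered records (4):
  Olivia White, age 42, salary $108000
  Mia Brown, age 63, salary $101000
  Bob Anderson, age 33, salary $72000
  Judy Taylor, age 51, salary $42000

Highest salary: Olivia White ($108000)

Olivia White


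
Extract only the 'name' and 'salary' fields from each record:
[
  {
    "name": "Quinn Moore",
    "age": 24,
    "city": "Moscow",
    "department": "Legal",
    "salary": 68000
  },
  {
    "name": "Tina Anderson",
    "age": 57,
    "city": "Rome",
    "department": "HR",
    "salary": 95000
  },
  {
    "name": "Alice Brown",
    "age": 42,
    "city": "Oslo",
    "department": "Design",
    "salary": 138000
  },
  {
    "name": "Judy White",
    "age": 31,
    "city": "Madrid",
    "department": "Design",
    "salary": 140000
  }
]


Original: 4 records with fields: name, age, city, department, salary
Keep: ['name', 'salary']
Drop: ['age', 'city', 'department']
Result: 4 records, 2 fields each

[
  {
    "name": "Quinn Moore",
    "salary": 68000
  },
  {
    "name": "Tina Anderson",
    "salary": 95000
  },
  {
    "name": "Alice Brown",
    "salary": 138000
  },
  {
    "name": "Judy White",
    "salary": 140000
  }
]


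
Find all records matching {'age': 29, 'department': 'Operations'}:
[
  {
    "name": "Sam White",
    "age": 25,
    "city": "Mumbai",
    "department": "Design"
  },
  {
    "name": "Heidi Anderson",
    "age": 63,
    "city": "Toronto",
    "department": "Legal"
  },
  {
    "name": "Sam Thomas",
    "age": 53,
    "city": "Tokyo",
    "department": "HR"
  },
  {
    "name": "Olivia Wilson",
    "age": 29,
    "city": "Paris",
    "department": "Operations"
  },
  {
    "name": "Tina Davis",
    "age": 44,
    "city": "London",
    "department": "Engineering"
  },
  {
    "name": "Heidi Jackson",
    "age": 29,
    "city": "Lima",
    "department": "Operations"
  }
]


Search criteria: {'age': 29, 'department': 'Operations'}

Checking 6 records:
  Sam White: {age: 25, department: Design}
  Heidi Anderson: {age: 63, department: Legal}
  Sam Thomas: {age: 53, department: HR}
  Olivia Wilson: {age: 29, department: Operations} <-- MATCH
  Tina Davis: {age: 44, department: Engineering}
  Heidi Jackson: {age: 29, department: Operations} <-- MATCH

Matches: ["Olivia Wilson", "Heidi Jackson"]

["Olivia Wilson", "Heidi Jackson"]


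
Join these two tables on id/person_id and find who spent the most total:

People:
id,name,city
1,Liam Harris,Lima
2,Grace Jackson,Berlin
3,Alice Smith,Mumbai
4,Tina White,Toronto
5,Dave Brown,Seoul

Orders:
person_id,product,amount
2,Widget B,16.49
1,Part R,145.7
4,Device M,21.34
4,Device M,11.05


Join on: people.id = orders.person_id

Joined rows:
  Grace Jackson (Berlin) bought Widget B for $16.49
  Liam Harris (Lima) bought Part R for $145.7
  Tina White (Toronto) bought Device M for $21.34
  Tina White (Toronto) bought Device M for $11.05

Total per person:
  Liam Harris: $145.70
  Tina White: $32.39
  Grace Jackson: $16.49

Top spender: Liam Harris ($145.70)

Liam Harris ($145.70)


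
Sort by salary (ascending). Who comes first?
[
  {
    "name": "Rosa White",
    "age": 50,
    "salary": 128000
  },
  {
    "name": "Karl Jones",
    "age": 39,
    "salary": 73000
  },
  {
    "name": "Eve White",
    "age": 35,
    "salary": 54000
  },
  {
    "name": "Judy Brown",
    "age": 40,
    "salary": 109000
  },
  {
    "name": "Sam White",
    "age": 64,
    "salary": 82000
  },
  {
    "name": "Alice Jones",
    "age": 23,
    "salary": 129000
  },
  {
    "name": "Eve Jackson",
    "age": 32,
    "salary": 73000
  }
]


Sort by: salary (ascending)

Sorted order:
  1. Eve White (salary = 54000)
  2. Karl Jones (salary = 73000)
  3. Eve Jackson (salary = 73000)
  4. Sam White (salary = 82000)
  5. Judy Brown (salary = 109000)
  6. Rosa White (salary = 128000)
  7. Alice Jones (salary = 129000)

First: Eve White

Eve White


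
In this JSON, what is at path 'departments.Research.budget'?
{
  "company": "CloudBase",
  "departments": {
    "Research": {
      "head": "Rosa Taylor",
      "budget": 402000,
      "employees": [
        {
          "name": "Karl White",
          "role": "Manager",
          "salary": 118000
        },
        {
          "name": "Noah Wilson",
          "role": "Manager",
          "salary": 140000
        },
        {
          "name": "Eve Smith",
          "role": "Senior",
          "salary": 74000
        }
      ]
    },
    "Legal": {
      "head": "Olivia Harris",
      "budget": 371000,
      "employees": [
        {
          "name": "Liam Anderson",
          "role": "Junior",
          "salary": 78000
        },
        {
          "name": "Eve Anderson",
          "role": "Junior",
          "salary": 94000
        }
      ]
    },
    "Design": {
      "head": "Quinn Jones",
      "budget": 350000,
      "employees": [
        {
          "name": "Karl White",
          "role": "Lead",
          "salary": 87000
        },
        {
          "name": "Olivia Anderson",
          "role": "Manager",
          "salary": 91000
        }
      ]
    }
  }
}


Path: departments.Research.budget

Navigate:
  -> departments
  -> Research
  -> budget = 402000

402000


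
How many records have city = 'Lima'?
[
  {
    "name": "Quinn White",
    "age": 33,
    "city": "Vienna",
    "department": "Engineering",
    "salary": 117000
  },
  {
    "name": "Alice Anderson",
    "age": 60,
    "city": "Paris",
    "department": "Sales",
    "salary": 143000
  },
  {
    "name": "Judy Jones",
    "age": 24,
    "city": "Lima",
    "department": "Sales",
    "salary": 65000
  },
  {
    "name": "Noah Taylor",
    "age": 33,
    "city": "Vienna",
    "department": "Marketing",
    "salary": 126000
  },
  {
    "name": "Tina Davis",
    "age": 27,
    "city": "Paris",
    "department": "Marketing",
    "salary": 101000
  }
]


Data: 5 records
Condition: city = 'Lima'

Checking each record:
  Quinn White: Vienna
  Alice Anderson: Paris
  Judy Jones: Lima MATCH
  Noah Taylor: Vienna
  Tina Davis: Paris

Count: 1

1


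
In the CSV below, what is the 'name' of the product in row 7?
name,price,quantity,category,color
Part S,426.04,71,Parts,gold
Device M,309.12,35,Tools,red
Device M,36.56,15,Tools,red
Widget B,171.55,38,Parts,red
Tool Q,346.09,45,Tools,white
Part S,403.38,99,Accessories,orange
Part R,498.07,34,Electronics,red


Query: Row 7 ('Part R'), column 'name'
Value: Part R

Part R


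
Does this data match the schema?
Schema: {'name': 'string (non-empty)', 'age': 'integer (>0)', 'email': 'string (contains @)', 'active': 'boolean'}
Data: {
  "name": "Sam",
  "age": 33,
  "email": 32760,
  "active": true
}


Validating each field against schema:
  name: OK (non-empty string)
  age: OK (positive integer)
  email: FAIL (32760 is not a string)
  active: OK (boolean)

Result: INVALID (1 error: email)

INVALID (1 error: email)


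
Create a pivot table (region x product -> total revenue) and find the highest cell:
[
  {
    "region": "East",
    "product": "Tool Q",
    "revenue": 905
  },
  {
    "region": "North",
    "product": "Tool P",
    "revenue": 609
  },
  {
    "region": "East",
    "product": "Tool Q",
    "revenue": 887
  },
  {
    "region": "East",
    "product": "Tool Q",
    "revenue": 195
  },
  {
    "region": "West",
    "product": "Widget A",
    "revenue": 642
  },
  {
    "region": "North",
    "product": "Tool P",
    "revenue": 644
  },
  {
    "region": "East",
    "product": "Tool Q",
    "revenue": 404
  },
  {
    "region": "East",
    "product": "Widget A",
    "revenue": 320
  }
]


Pivot: region (rows) x product (columns) -> total revenue

     Tool P        Tool Q        Widget A    
East             0          2391           320  
North         1253             0             0  
West             0             0           642  

Highest: East / Tool Q = $2391

East / Tool Q = $2391


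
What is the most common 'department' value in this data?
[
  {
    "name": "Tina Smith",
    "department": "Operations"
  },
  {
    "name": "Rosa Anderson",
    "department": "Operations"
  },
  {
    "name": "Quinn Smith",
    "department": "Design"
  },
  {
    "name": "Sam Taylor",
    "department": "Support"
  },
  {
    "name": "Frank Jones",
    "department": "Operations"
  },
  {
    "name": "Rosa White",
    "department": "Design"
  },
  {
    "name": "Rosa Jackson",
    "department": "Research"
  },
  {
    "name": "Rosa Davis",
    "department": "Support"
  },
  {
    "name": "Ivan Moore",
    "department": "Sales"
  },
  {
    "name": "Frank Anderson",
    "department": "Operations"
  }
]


Counting 'department' values across 10 records:

  Operations: 4 ####
  Design: 2 ##
  Support: 2 ##
  Research: 1 #
  Sales: 1 #

Most common: Operations (4 times)

Operations (4 times)


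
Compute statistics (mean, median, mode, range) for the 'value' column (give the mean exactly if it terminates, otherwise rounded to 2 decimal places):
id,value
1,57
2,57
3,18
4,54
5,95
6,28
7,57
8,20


Data: [57, 57, 18, 54, 95, 28, 57, 20]
Count: 8
Sum: 386
Mean: 386/8 = 48.25
Sorted: [18, 20, 28, 54, 57, 57, 57, 95]
Median: 55.5
Mode: 57 (3 times)
Range: 95 - 18 = 77
Min: 18, Max: 95

mean=48.25, median=55.5, mode=57, range=77


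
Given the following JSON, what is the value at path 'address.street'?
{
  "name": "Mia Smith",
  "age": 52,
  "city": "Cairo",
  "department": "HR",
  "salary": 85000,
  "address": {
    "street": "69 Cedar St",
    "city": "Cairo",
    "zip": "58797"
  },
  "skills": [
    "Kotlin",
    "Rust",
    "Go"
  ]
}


Query: address.street
Path: address -> street
Value: 69 Cedar St

69 Cedar St


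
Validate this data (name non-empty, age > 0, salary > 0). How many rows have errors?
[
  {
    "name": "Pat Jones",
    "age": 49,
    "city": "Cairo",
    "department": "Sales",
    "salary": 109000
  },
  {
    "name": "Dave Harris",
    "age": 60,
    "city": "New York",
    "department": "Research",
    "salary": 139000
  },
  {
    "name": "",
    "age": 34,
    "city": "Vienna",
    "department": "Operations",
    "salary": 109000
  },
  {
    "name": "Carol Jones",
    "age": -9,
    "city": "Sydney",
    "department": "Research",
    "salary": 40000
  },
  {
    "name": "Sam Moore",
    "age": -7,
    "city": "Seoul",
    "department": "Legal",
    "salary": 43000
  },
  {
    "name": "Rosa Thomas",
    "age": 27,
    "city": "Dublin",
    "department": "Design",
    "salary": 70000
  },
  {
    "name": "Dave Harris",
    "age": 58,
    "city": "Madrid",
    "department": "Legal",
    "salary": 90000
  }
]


Validating 7 records:
Rules: name non-empty, age > 0, salary > 0

  Row 1 (Pat Jones): OK
  Row 2 (Dave Harris): OK
  Row 3 (???): empty name
  Row 4 (Carol Jones): negative age: -9
  Row 5 (Sam Moore): negative age: -7
  Row 6 (Rosa Thomas): OK
  Row 7 (Dave Harris): OK

Total errors: 3

3 errors


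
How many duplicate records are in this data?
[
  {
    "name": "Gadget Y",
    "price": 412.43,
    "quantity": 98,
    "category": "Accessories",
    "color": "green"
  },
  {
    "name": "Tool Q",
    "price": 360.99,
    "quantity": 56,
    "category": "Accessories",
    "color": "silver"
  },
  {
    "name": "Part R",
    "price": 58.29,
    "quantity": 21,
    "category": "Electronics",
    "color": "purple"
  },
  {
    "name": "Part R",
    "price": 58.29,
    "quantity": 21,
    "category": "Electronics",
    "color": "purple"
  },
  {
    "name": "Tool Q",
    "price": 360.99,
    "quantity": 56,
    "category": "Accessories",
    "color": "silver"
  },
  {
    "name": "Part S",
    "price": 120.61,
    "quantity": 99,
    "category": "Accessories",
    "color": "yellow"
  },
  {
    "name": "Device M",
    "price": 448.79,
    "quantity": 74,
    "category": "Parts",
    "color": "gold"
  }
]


Checking 7 records for duplicates:

  Row 1: Gadget Y ($412.43, qty 98)
  Row 2: Tool Q ($360.99, qty 56)
  Row 3: Part R ($58.29, qty 21)
  Row 4: Part R ($58.29, qty 21) <-- DUPLICATE
  Row 5: Tool Q ($360.99, qty 56) <-- DUPLICATE
  Row 6: Part S ($120.61, qty 99)
  Row 7: Device M ($448.79, qty 74)

Duplicates found: 2
Unique records: 5

2 duplicates, 5 unique


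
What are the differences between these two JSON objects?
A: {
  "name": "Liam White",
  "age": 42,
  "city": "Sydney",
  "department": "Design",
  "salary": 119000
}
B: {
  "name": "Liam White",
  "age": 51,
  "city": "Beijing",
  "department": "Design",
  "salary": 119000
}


Comparing each field (in key order):
  name: same
  age: DIFFERENT
  city: DIFFERENT
  department: same
  salary: same
Differences:
  age: 42 -> 51
  city: Sydney -> Beijing

2 field(s) changed

2 changes: age, city


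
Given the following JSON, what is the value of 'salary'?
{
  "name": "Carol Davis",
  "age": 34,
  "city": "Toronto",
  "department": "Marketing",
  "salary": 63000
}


Looking up field 'salary'
Value: 63000

63000


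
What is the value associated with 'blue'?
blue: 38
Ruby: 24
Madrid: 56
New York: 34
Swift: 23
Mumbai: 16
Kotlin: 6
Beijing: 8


Looking up key 'blue'
Value: 38

38


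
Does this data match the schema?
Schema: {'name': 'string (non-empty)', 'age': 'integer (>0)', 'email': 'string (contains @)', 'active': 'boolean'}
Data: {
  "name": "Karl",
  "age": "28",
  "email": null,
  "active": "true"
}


Validating each field against schema:
  name: OK (non-empty string)
  age: FAIL ("28" is not an integer)
  email: FAIL (null is not a string)
  active: FAIL ("true" is not a boolean)

Result: INVALID (3 errors: age, email, active)

INVALID (3 errors: age, email, active)


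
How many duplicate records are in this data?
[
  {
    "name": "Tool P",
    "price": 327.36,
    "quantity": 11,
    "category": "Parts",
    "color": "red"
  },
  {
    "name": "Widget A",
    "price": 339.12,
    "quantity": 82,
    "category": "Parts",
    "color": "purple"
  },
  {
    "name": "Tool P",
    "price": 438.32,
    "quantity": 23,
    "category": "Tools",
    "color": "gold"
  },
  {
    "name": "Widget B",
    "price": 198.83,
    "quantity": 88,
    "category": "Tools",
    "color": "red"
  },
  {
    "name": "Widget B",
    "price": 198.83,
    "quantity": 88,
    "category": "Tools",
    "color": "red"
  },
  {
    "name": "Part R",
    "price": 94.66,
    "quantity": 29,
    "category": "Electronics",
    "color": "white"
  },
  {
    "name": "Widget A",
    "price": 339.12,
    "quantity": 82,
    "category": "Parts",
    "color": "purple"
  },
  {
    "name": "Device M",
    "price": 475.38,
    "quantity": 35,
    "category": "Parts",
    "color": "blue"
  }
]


Checking 8 records for duplicates:

  Row 1: Tool P ($327.36, qty 11)
  Row 2: Widget A ($339.12, qty 82)
  Row 3: Tool P ($438.32, qty 23)
  Row 4: Widget B ($198.83, qty 88)
  Row 5: Widget B ($198.83, qty 88) <-- DUPLICATE
  Row 6: Part R ($94.66, qty 29)
  Row 7: Widget A ($339.12, qty 82) <-- DUPLICATE
  Row 8: Device M ($475.38, qty 35)

Duplicates found: 2
Unique records: 6

2 duplicates, 6 unique
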